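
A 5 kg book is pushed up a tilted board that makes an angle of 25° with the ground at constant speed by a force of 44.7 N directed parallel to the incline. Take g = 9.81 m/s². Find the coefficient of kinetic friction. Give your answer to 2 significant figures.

At constant speed ΣF = 0 along the incline. The applied 44.7 N acts up the slope; the weight component mg sin 25° = 20.729 N and kinetic friction μN both act down the slope.
So 44.7 = 20.729 + μ × 44.454, giving μ = (44.7 − 20.729) / 44.454 = 0.5392.

0.54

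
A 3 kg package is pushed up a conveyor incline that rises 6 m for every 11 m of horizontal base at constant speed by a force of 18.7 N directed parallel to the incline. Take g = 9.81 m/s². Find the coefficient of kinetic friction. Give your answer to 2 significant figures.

0.18

At constant speed ΣF = 0 along the incline. The applied 18.7 N acts up the slope; the weight component mg sin 28.61° = 14.093 N and kinetic friction μN both act down the slope.
So 18.7 = 14.093 + μ × 25.836, giving μ = (18.7 − 14.093) / 25.836 = 0.1783.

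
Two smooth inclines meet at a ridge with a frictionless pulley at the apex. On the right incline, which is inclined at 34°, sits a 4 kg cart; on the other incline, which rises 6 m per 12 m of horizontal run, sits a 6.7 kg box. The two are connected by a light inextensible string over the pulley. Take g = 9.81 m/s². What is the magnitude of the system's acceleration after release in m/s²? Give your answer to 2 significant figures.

Resolve each weight along its own incline: the 4 kg mass has component 4 × 9.81 × sin 34° = 21.943 N down its slope, and the 6.7 kg mass has 6.7 × 9.81 × sin 26.57° = 29.394 N down its slope.
The 6.7 kg side's 29.394 N exceeds the other side's 21.943 N, so that mass slides down and the 4 kg mass slides up. Taking that direction as positive, Newton's second law for the whole system gives 29.394 − 21.943 = (4 + 6.7) a, so a = 7.451 / 10.7 = 0.6964 m/s².

0.70 m/s²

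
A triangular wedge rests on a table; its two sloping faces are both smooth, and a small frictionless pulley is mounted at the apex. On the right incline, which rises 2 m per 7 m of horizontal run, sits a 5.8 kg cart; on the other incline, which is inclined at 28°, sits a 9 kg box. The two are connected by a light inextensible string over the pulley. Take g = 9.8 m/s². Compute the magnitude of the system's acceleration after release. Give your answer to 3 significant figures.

1.74 m/s²

Resolve each weight along its own incline: the 5.8 kg mass has component 5.8 × 9.8 × sin 15.95° = 15.615 N down its slope, and the 9 kg mass has 9 × 9.8 × sin 28° = 41.407 N down its slope.
The 9 kg side's 41.407 N exceeds the other side's 15.615 N, so that mass slides down and the 5.8 kg mass slides up. Taking that direction as positive, Newton's second law for the whole system gives 41.407 − 15.615 = (5.8 + 9) a, so a = 25.792 / 14.8 = 1.7427 m/s².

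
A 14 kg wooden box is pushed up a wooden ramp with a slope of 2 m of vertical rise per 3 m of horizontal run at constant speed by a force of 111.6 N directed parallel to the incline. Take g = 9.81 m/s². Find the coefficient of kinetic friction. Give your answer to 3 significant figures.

At constant speed ΣF = 0 along the incline. The applied 111.6 N acts up the slope; the weight component mg sin 33.69° = 76.183 N and kinetic friction μN both act down the slope.
So 111.6 = 76.183 + μ × 114.274, giving μ = (111.6 − 76.183) / 114.274 = 0.3099.

0.310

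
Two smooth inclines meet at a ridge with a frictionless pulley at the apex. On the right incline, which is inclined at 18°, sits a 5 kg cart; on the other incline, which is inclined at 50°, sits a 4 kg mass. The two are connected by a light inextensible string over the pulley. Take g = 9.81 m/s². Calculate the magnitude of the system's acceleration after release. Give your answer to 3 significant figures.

1.66 m/s²

Resolve each weight along its own incline: the 5 kg mass has component 5 × 9.81 × sin 18° = 15.157 N down its slope, and the 4 kg mass has 4 × 9.81 × sin 50° = 30.060 N down its slope.
The 4 kg side's 30.060 N exceeds the other side's 15.157 N, so that mass slides down and the 5 kg mass slides up. Taking that direction as positive, Newton's second law for the whole system gives 30.060 − 15.157 = (5 + 4) a, so a = 14.903 / 9 = 1.6559 m/s².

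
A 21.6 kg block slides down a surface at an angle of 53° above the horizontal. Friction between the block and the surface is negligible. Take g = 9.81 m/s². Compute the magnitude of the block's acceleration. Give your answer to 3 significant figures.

7.83 m/s²

Resolving the weight along the incline: the component pulling the block down the slope is mg sin 53° = 21.6 × 9.81 × 0.7986 = 169.220 N, and the normal force is N = mg cos 53° = 21.6 × 9.81 × 0.6018 = 127.519 N.
With no friction the net force along the incline is 169.220 N, so a = g sin 53° = 169.220 / 21.6 = 7.8343 m/s².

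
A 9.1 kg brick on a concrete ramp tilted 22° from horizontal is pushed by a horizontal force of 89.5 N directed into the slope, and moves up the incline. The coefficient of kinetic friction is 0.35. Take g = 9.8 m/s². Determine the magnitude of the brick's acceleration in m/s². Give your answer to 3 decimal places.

The horizontal push has components F cos 22° = 89.5 × 0.9272 = 82.984 N up the incline and F sin 22° = 89.5 × 0.3746 = 33.527 N pressing into the surface.
The normal force is therefore N = mg cos 22° + F sin 22° = 82.688 + 33.527 = 116.215 N, and kinetic friction down the slope is μN = 0.35 × 116.215 = 40.675 N.
Along the incline: F cos 22° − mg sin 22° − μN = ma, so 82.984 − 33.407 − 40.675 = 9.1 a, giving a = 0.9782 m/s².

0.978 m/s²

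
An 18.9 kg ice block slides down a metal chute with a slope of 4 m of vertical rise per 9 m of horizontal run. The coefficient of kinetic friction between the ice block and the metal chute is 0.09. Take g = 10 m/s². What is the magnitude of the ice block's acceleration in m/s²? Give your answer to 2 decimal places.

Resolving the weight along the incline: the component pulling the ice block down the slope is mg sin 23.96° = 18.9 × 10 × 0.4061 = 76.753 N, and the normal force is N = mg cos 23.96° = 18.9 × 10 × 0.9138 = 172.708 N.
Kinetic friction acts up the slope with magnitude f = μN = 0.09 × 172.708 = 15.544 N.
Net force along the incline is 76.753 − 15.544 = 61.209 N, so a = 61.209 / 18.9 = 3.2386 m/s².

3.24 m/s²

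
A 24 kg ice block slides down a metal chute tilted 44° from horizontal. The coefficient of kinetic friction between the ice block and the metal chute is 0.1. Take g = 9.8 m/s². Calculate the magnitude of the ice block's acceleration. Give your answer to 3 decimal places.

6.103 m/s²

Resolving the weight along the incline: the component pulling the ice block down the slope is mg sin 44° = 24 × 9.8 × 0.6947 = 163.393 N, and the normal force is N = mg cos 44° = 24 × 9.8 × 0.7193 = 169.179 N.
Kinetic friction acts up the slope with magnitude f = μN = 0.1 × 169.179 = 16.918 N.
Net force along the incline is 163.393 − 16.918 = 146.475 N, so a = 146.475 / 24 = 6.1031 m/s².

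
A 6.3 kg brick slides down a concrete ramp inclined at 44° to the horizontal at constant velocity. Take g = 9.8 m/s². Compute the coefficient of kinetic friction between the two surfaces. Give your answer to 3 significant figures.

0.966

At constant velocity the net force along the incline is zero: mg sin 44° = μ mg cos 44°.
So μ = tan 44° = 0.6947 / 0.7193 = 0.9658.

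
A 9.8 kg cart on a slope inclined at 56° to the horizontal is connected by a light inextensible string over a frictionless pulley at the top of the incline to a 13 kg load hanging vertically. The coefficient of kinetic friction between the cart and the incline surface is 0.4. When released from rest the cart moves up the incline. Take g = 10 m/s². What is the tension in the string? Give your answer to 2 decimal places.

114.70 N

For the cart on the incline: the weight component along the slope is m₁g sin 56° = 9.8 × 10 × 0.8290 = 81.242 N and the normal force is N = m₁g cos 56° = 54.801 N.
Kinetic friction opposes the cart's motion up the incline: f = μN = 0.4 × 54.801 = 21.920 N acting down the slope.
Newton's second law for the cart (up-slope positive): T − 81.242 − 21.920 = 9.8 a. For the hanging load (downward positive): 13 × 10 − T = 13 a.
Adding the two equations eliminates T: 26.838 = 22.8 a, so a = 1.1771 m/s².
Then from the hanging load's equation, T = 13 × (10 − 1.1771) = 114.698 N.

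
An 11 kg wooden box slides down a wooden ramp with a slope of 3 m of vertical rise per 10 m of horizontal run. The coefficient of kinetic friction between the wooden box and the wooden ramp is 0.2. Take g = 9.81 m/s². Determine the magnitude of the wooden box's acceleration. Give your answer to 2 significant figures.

0.94 m/s²

Resolving the weight along the incline: the component pulling the wooden box down the slope is mg sin 16.70° = 11 × 9.81 × 0.2873 = 31.003 N, and the normal force is N = mg cos 16.70° = 11 × 9.81 × 0.9578 = 103.356 N.
Kinetic friction acts up the slope with magnitude f = μN = 0.2 × 103.356 = 20.671 N.
Net force along the incline is 31.003 − 20.671 = 10.332 N, so a = 10.332 / 11 = 0.9393 m/s².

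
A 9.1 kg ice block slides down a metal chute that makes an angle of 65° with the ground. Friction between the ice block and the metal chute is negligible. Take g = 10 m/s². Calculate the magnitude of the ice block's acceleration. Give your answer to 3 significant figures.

Resolving the weight along the incline: the component pulling the ice block down the slope is mg sin 65° = 9.1 × 10 × 0.9063 = 82.473 N, and the normal force is N = mg cos 65° = 9.1 × 10 × 0.4226 = 38.457 N.
With no friction the net force along the incline is 82.473 N, so a = g sin 65° = 82.473 / 9.1 = 9.0630 m/s².

9.06 m/s²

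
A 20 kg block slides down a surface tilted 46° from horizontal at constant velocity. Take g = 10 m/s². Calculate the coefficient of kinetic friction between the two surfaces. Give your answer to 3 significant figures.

1.04

At constant velocity the net force along the incline is zero: mg sin 46° = μ mg cos 46°.
So μ = tan 46° = 0.7193 / 0.6947 = 1.0354.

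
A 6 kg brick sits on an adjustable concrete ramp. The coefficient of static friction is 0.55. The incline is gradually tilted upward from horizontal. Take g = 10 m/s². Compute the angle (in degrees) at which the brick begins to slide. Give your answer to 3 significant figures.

At the threshold of sliding, static friction is at its maximum μ_s N and exactly balances the weight component along the incline: mg sin θ = μ_s mg cos θ.
Hence tan θ = μ_s = 0.55, so θ = arctan(0.55) = 28.8108°.

28.8°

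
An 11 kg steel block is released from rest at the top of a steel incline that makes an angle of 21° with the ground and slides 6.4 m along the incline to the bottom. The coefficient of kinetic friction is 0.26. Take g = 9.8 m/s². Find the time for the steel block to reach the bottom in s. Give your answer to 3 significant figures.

The weight component along the incline is mg sin 21° = 38.632 N and the normal force is N = mg cos 21° = 100.640 N.
Friction up the slope is f = μN = 0.26 × 100.640 = 26.166 N, so the net downslope force is 38.632 − 26.166 = 12.466 N and a = 12.466 / 11 = 1.1333 m/s².
Starting from rest, L = ½at², so t = √(2L/a) = √(2 × 6.4 / 1.1333) = 3.3607 s.

3.36 s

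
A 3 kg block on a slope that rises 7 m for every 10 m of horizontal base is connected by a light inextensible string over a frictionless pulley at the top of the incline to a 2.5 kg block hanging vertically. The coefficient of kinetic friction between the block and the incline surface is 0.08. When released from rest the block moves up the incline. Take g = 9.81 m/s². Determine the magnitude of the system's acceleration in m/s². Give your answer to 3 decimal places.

1.040 m/s²

For the block on the incline: the weight component along the slope is m₁g sin 34.99° = 3 × 9.81 × 0.5735 = 16.878 N and the normal force is N = m₁g cos 34.99° = 24.110 N.
Kinetic friction opposes the block's motion up the incline: f = μN = 0.08 × 24.110 = 1.929 N acting down the slope.
Newton's second law for the block (up-slope positive): T − 16.878 − 1.929 = 3 a. For the hanging block (downward positive): 2.5 × 9.81 − T = 2.5 a.
Adding the two equations eliminates T: 5.718 = 5.5 a, so a = 1.0396 m/s².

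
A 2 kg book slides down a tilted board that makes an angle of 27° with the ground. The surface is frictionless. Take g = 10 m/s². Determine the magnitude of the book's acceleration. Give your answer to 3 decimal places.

Resolving the weight along the incline: the component pulling the book down the slope is mg sin 27° = 2 × 10 × 0.4540 = 9.080 N, and the normal force is N = mg cos 27° = 2 × 10 × 0.8910 = 17.820 N.
With no friction the net force along the incline is 9.080 N, so a = g sin 27° = 9.080 / 2 = 4.5400 m/s².

4.540 m/s²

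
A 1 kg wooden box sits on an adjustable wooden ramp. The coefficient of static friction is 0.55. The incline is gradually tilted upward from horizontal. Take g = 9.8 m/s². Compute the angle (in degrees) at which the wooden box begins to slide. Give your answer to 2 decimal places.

At the threshold of sliding, static friction is at its maximum μ_s N and exactly balances the weight component along the incline: mg sin θ = μ_s mg cos θ.
Hence tan θ = μ_s = 0.55, so θ = arctan(0.55) = 28.8108°.

28.81°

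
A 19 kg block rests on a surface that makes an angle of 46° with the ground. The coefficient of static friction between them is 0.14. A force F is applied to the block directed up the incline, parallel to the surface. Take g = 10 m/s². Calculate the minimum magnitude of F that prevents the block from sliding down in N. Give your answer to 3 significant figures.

The normal force is N = mg cos 46° = 131.985 N. With F at its minimum the block is on the verge of sliding down, so static friction is at its maximum μ_s N = 0.14 × 131.985 = 18.478 N and acts up the slope.
Equilibrium along the incline: F + μ_s N = mg sin 46°, so F = 136.675 − 18.478 = 118.197 N.

118 N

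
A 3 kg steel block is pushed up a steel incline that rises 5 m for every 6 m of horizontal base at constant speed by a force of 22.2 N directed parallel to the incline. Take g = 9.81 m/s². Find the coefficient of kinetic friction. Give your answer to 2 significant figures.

At constant speed ΣF = 0 along the incline. The applied 22.2 N acts up the slope; the weight component mg sin 39.81° = 18.841 N and kinetic friction μN both act down the slope.
So 22.2 = 18.841 + μ × 22.609, giving μ = (22.2 − 18.841) / 22.609 = 0.1486.

0.15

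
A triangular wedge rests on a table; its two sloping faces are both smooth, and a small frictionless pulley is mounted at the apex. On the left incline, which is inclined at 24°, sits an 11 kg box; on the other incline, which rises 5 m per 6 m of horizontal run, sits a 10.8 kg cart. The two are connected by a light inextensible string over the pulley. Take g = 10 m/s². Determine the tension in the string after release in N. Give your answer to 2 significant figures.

Resolve each weight along its own incline: the 11 kg mass has component 11 × 10 × sin 24° = 44.741 N down its slope, and the 10.8 kg mass has 10.8 × 10 × sin 39.81° = 69.140 N down its slope.
The 10.8 kg side's 69.140 N exceeds the other side's 44.741 N, so that mass slides down and the 11 kg mass slides up. Taking that direction as positive, Newton's second law for the whole system gives 69.140 − 44.741 = (11 + 10.8) a, so a = 24.399 / 21.8 = 1.1192 m/s².
For the 11 kg mass (up-slope positive): T − 44.741 = 11 × 1.1192, so T = 57.052 N.

57 N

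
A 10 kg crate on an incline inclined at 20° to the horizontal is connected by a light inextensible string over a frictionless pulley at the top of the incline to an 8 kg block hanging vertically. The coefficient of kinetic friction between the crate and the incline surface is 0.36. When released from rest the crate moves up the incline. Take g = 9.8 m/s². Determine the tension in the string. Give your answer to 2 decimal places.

73.19 N

For the crate on the incline: the weight component along the slope is m₁g sin 20° = 10 × 9.8 × 0.3420 = 33.516 N and the normal force is N = m₁g cos 20° = 92.090 N.
Kinetic friction opposes the crate's motion up the incline: f = μN = 0.36 × 92.090 = 33.152 N acting down the slope.
Newton's second law for the crate (up-slope positive): T − 33.516 − 33.152 = 10 a. For the hanging block (downward positive): 8 × 9.8 − T = 8 a.
Adding the two equations eliminates T: 11.732 = 18 a, so a = 0.6518 m/s².
Then from the hanging block's equation, T = 8 × (9.8 − 0.6518) = 73.186 N.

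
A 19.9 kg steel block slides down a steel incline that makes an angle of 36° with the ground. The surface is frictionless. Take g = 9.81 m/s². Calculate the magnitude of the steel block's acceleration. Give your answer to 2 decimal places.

Resolving the weight along the incline: the component pulling the steel block down the slope is mg sin 36° = 19.9 × 9.81 × 0.5878 = 114.750 N, and the normal force is N = mg cos 36° = 19.9 × 9.81 × 0.8090 = 157.932 N.
With no friction the net force along the incline is 114.750 N, so a = g sin 36° = 114.750 / 19.9 = 5.7663 m/s².

5.77 m/s²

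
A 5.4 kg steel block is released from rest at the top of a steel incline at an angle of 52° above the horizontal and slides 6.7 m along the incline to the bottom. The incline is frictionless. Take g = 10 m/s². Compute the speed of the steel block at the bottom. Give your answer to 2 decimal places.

10.28 m/s

The weight component along the incline is mg sin 52° = 42.553 N and the normal force is N = mg cos 52° = 33.246 N.
With no friction, a = g sin 52° = 7.8801 m/s².
Starting from rest over a distance of 6.7 m, v² = 2aL = 2 × 7.8801 × 6.7 = 105.5933, so v = 10.2759 m/s.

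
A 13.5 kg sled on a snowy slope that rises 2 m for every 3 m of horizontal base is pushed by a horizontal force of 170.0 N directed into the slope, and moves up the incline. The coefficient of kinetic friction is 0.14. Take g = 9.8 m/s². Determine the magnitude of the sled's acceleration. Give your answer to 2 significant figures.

2.9 m/s²

The horizontal push has components F cos 33.69° = 170.0 × 0.8321 = 141.457 N up the incline and F sin 33.69° = 170.0 × 0.5547 = 94.299 N pressing into the surface.
The normal force is therefore N = mg cos 33.69° + F sin 33.69° = 110.087 + 94.299 = 204.386 N, and kinetic friction down the slope is μN = 0.14 × 204.386 = 28.614 N.
Along the incline: F cos 33.69° − mg sin 33.69° − μN = ma, so 141.457 − 73.387 − 28.614 = 13.5 a, giving a = 2.9227 m/s².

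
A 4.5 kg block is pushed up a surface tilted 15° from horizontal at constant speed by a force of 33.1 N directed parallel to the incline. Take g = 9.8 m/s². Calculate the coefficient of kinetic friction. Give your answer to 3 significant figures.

0.509

At constant speed ΣF = 0 along the incline. The applied 33.1 N acts up the slope; the weight component mg sin 15° = 11.414 N and kinetic friction μN both act down the slope.
So 33.1 = 11.414 + μ × 42.597, giving μ = (33.1 − 11.414) / 42.597 = 0.5091.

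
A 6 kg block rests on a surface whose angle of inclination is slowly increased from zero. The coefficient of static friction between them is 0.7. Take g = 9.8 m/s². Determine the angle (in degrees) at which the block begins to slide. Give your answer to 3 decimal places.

At the threshold of sliding, static friction is at its maximum μ_s N and exactly balances the weight component along the incline: mg sin θ = μ_s mg cos θ.
Hence tan θ = μ_s = 0.7, so θ = arctan(0.7) = 34.9920°.

34.992°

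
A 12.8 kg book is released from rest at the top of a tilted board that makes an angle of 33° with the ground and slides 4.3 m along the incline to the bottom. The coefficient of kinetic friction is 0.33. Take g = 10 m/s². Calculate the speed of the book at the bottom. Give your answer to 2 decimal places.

The weight component along the incline is mg sin 33° = 69.714 N and the normal force is N = mg cos 33° = 107.350 N.
Friction up the slope is f = μN = 0.33 × 107.350 = 35.425 N, so the net downslope force is 69.714 − 35.425 = 34.289 N and a = 34.289 / 12.8 = 2.6788 m/s².
Starting from rest over a distance of 4.3 m, v² = 2aL = 2 × 2.6788 × 4.3 = 23.0377, so v = 4.7998 m/s.

4.80 m/s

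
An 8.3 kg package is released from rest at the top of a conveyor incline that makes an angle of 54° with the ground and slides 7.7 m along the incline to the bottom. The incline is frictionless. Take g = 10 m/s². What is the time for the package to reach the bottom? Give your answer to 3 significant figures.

1.38 s

The weight component along the incline is mg sin 54° = 67.148 N and the normal force is N = mg cos 54° = 48.786 N.
With no friction, a = g sin 54° = 8.0902 m/s².
Starting from rest, L = ½at², so t = √(2L/a) = √(2 × 7.7 / 8.0902) = 1.3797 s.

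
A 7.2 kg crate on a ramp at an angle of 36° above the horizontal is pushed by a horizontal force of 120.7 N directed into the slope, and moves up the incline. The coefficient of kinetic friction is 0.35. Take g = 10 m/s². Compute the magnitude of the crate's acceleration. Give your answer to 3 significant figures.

1.40 m/s²

The horizontal push has components F cos 36° = 120.7 × 0.8090 = 97.646 N up the incline and F sin 36° = 120.7 × 0.5878 = 70.947 N pressing into the surface.
The normal force is therefore N = mg cos 36° + F sin 36° = 58.248 + 70.947 = 129.195 N, and kinetic friction down the slope is μN = 0.35 × 129.195 = 45.218 N.
Along the incline: F cos 36° − mg sin 36° − μN = ma, so 97.646 − 42.322 − 45.218 = 7.2 a, giving a = 1.4036 m/s².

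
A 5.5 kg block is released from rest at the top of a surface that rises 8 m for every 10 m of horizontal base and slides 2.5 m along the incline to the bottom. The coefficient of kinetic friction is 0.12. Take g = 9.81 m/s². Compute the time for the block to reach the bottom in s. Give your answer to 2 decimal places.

The weight component along the incline is mg sin 38.66° = 33.705 N and the normal force is N = mg cos 38.66° = 42.132 N.
Friction up the slope is f = μN = 0.12 × 42.132 = 5.056 N, so the net downslope force is 33.705 − 5.056 = 28.649 N and a = 28.649 / 5.5 = 5.2089 m/s².
Starting from rest, L = ½at², so t = √(2L/a) = √(2 × 2.5 / 5.2089) = 0.9797 s.

0.98 s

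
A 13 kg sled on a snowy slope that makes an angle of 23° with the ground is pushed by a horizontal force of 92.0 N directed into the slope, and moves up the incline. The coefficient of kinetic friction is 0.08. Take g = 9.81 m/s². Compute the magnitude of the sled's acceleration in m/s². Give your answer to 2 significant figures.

1.7 m/s²

The horizontal push has components F cos 23° = 92.0 × 0.9205 = 84.686 N up the incline and F sin 23° = 92.0 × 0.3907 = 35.944 N pressing into the surface.
The normal force is therefore N = mg cos 23° + F sin 23° = 117.391 + 35.944 = 153.335 N, and kinetic friction down the slope is μN = 0.08 × 153.335 = 12.267 N.
Along the incline: F cos 23° − mg sin 23° − μN = ma, so 84.686 − 49.826 − 12.267 = 13 a, giving a = 1.7379 m/s².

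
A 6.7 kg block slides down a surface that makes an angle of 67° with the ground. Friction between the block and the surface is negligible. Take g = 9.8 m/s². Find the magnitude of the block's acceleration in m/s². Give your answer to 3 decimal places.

Resolving the weight along the incline: the component pulling the block down the slope is mg sin 67° = 6.7 × 9.8 × 0.9205 = 60.440 N, and the normal force is N = mg cos 67° = 6.7 × 9.8 × 0.3907 = 25.653 N.
With no friction the net force along the incline is 60.440 N, so a = g sin 67° = 60.440 / 6.7 = 9.0209 m/s².

9.021 m/s²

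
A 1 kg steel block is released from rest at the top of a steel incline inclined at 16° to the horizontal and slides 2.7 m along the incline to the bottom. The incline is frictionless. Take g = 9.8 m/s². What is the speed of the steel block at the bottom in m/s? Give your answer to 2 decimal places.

The weight component along the incline is mg sin 16° = 2.701 N and the normal force is N = mg cos 16° = 9.420 N.
With no friction, a = g sin 16° = 2.7012 m/s².
Starting from rest over a distance of 2.7 m, v² = 2aL = 2 × 2.7012 × 2.7 = 14.5865, so v = 3.8192 m/s.

3.82 m/s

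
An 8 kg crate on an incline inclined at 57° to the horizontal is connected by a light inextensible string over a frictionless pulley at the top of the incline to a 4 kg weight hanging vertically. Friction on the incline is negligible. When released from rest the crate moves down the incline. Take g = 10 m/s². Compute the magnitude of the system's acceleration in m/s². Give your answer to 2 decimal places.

For the crate on the incline: the weight component along the slope is m₁g sin 57° = 8 × 10 × 0.8387 = 67.096 N and the normal force is N = m₁g cos 57° = 43.571 N.
Newton's second law for the crate (down-slope positive): 67.096 − T = 8 a. For the hanging weight (upward positive): T − 4 × 10 = 4 a.
Adding the two equations eliminates T: 27.096 = 12 a, so a = 2.2580 m/s².

2.26 m/s²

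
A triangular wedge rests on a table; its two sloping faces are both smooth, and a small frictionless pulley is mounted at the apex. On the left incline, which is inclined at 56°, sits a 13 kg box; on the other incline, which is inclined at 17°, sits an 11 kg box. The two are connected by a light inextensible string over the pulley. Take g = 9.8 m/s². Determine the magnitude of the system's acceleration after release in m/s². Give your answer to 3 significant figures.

3.09 m/s²

Resolve each weight along its own incline: the 13 kg mass has component 13 × 9.8 × sin 56° = 105.619 N down its slope, and the 11 kg mass has 11 × 9.8 × sin 17° = 31.518 N down its slope.
The 13 kg side's 105.619 N exceeds the other side's 31.518 N, so that mass slides down and the 11 kg mass slides up. Taking that direction as positive, Newton's second law for the whole system gives 105.619 − 31.518 = (13 + 11) a, so a = 74.101 / 24 = 3.0875 m/s².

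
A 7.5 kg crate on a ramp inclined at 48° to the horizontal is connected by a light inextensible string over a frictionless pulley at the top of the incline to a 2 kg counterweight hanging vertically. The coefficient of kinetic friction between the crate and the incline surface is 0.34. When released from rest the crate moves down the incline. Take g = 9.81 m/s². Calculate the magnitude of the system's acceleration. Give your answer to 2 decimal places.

1.93 m/s²

For the crate on the incline: the weight component along the slope is m₁g sin 48° = 7.5 × 9.81 × 0.7431 = 54.674 N and the normal force is N = m₁g cos 48° = 49.231 N.
Kinetic friction opposes the crate's motion down the incline: f = μN = 0.34 × 49.231 = 16.739 N acting up the slope.
Newton's second law for the crate (down-slope positive): 54.674 − 16.739 − T = 7.5 a. For the hanging counterweight (upward positive): T − 2 × 9.81 = 2 a.
Adding the two equations eliminates T: 18.315 = 9.5 a, so a = 1.9279 m/s².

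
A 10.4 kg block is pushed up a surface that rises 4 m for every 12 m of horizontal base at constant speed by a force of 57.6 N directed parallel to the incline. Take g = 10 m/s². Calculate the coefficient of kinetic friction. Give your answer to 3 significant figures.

At constant speed ΣF = 0 along the incline. The applied 57.6 N acts up the slope; the weight component mg sin 18.43° = 32.888 N and kinetic friction μN both act down the slope.
So 57.6 = 32.888 + μ × 98.663, giving μ = (57.6 − 32.888) / 98.663 = 0.2505.

0.250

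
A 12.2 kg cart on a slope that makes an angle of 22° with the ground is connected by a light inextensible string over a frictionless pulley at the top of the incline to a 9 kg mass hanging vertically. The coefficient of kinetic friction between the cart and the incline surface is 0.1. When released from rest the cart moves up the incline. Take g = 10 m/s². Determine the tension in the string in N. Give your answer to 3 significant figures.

76.0 N

For the cart on the incline: the weight component along the slope is m₁g sin 22° = 12.2 × 10 × 0.3746 = 45.701 N and the normal force is N = m₁g cos 22° = 113.116 N.
Kinetic friction opposes the cart's motion up the incline: f = μN = 0.1 × 113.116 = 11.312 N acting down the slope.
Newton's second law for the cart (up-slope positive): T − 45.701 − 11.312 = 12.2 a. For the hanging mass (downward positive): 9 × 10 − T = 9 a.
Adding the two equations eliminates T: 32.987 = 21.2 a, so a = 1.5560 m/s².
Then from the hanging mass's equation, T = 9 × (10 − 1.5560) = 75.996 N.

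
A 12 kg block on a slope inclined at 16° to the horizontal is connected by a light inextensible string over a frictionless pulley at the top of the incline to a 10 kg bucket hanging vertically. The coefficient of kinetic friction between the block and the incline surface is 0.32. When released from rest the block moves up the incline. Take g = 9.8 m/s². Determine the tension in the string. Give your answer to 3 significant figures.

For the block on the incline: the weight component along the slope is m₁g sin 16° = 12 × 9.8 × 0.2756 = 32.411 N and the normal force is N = m₁g cos 16° = 113.044 N.
Kinetic friction opposes the block's motion up the incline: f = μN = 0.32 × 113.044 = 36.174 N acting down the slope.
Newton's second law for the block (up-slope positive): T − 32.411 − 36.174 = 12 a. For the hanging bucket (downward positive): 10 × 9.8 − T = 10 a.
Adding the two equations eliminates T: 29.415 = 22 a, so a = 1.3370 m/s².
Then from the hanging bucket's equation, T = 10 × (9.8 − 1.3370) = 84.630 N.

84.6 N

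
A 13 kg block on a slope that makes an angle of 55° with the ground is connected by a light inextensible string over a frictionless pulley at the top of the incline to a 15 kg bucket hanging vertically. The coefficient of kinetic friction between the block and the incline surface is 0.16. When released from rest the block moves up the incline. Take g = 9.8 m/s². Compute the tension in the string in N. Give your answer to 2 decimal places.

For the block on the incline: the weight component along the slope is m₁g sin 55° = 13 × 9.8 × 0.8192 = 104.366 N and the normal force is N = m₁g cos 55° = 73.074 N.
Kinetic friction opposes the block's motion up the incline: f = μN = 0.16 × 73.074 = 11.692 N acting down the slope.
Newton's second law for the block (up-slope positive): T − 104.366 − 11.692 = 13 a. For the hanging bucket (downward positive): 15 × 9.8 − T = 15 a.
Adding the two equations eliminates T: 30.942 = 28 a, so a = 1.1051 m/s².
Then from the hanging bucket's equation, T = 15 × (9.8 − 1.1051) = 130.424 N.

130.42 N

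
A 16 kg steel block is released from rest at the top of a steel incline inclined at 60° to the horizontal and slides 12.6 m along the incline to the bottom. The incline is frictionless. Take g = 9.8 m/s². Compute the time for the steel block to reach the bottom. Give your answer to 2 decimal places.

The weight component along the incline is mg sin 60° = 135.793 N and the normal force is N = mg cos 60° = 78.400 N.
With no friction, a = g sin 60° = 8.4870 m/s².
Starting from rest, L = ½at², so t = √(2L/a) = √(2 × 12.6 / 8.4870) = 1.7232 s.

1.72 s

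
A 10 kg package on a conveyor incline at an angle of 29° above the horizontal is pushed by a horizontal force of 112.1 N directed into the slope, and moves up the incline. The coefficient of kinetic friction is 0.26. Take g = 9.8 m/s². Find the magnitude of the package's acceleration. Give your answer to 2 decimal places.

The horizontal push has components F cos 29° = 112.1 × 0.8746 = 98.043 N up the incline and F sin 29° = 112.1 × 0.4848 = 54.346 N pressing into the surface.
The normal force is therefore N = mg cos 29° + F sin 29° = 85.711 + 54.346 = 140.057 N, and kinetic friction down the slope is μN = 0.26 × 140.057 = 36.415 N.
Along the incline: F cos 29° − mg sin 29° − μN = ma, so 98.043 − 47.510 − 36.415 = 10 a, giving a = 1.4118 m/s².

1.41 m/s²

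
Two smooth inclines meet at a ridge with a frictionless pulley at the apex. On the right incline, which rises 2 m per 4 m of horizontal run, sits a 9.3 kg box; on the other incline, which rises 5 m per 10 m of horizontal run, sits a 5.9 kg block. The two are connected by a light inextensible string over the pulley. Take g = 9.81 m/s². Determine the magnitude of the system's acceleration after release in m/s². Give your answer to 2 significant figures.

Resolve each weight along its own incline: the 9.3 kg mass has component 9.3 × 9.81 × sin 26.57° = 40.801 N down its slope, and the 5.9 kg mass has 5.9 × 9.81 × sin 26.57° = 25.884 N down its slope.
The 9.3 kg side's 40.801 N exceeds the other side's 25.884 N, so that mass slides down and the 5.9 kg mass slides up. Taking that direction as positive, Newton's second law for the whole system gives 40.801 − 25.884 = (9.3 + 5.9) a, so a = 14.917 / 15.2 = 0.9814 m/s².

0.98 m/s²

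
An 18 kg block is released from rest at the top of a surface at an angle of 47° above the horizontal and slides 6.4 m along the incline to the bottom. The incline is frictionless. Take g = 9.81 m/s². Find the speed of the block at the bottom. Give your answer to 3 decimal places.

The weight component along the incline is mg sin 47° = 129.142 N and the normal force is N = mg cos 47° = 120.427 N.
With no friction, a = g sin 47° = 7.1746 m/s².
Starting from rest over a distance of 6.4 m, v² = 2aL = 2 × 7.1746 × 6.4 = 91.8349, so v = 9.5831 m/s.

9.583 m/s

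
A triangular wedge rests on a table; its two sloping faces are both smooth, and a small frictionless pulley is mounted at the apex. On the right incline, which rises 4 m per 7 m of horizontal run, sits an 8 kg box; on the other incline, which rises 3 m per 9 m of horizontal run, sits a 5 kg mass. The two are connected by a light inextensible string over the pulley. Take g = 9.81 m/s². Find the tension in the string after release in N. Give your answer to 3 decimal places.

24.521 N

Resolve each weight along its own incline: the 8 kg mass has component 8 × 9.81 × sin 29.74° = 38.937 N down its slope, and the 5 kg mass has 5 × 9.81 × sin 18.43° = 15.511 N down its slope.
The 8 kg side's 38.937 N exceeds the other side's 15.511 N, so that mass slides down and the 5 kg mass slides up. Taking that direction as positive, Newton's second law for the whole system gives 38.937 − 15.511 = (8 + 5) a, so a = 23.426 / 13 = 1.8020 m/s².
For the 5 kg mass (up-slope positive): T − 15.511 = 5 × 1.8020, so T = 24.521 N.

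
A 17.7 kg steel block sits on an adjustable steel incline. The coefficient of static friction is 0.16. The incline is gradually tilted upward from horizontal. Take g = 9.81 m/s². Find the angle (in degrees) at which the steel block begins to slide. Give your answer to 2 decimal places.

9.09°

At the threshold of sliding, static friction is at its maximum μ_s N and exactly balances the weight component along the incline: mg sin θ = μ_s mg cos θ.
Hence tan θ = μ_s = 0.16, so θ = arctan(0.16) = 9.0903°.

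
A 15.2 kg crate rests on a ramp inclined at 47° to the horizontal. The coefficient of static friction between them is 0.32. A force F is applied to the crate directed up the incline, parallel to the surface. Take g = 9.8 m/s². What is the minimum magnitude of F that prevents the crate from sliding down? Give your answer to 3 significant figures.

The normal force is N = mg cos 47° = 101.590 N. With F at its minimum the crate is on the verge of sliding down, so static friction is at its maximum μ_s N = 0.32 × 101.590 = 32.509 N and acts up the slope.
Equilibrium along the incline: F + μ_s N = mg sin 47°, so F = 108.942 − 32.509 = 76.433 N.

76.4 N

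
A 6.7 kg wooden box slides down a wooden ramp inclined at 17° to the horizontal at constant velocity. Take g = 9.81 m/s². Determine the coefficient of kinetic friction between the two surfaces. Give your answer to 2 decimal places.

At constant velocity the net force along the incline is zero: mg sin 17° = μ mg cos 17°.
So μ = tan 17° = 0.2924 / 0.9563 = 0.3058.

0.31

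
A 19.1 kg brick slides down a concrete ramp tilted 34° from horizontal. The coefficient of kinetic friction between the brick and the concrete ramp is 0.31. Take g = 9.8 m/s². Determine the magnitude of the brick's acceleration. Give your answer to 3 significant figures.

2.96 m/s²

Resolving the weight along the incline: the component pulling the brick down the slope is mg sin 34° = 19.1 × 9.8 × 0.5592 = 104.671 N, and the normal force is N = mg cos 34° = 19.1 × 9.8 × 0.8290 = 155.172 N.
Kinetic friction acts up the slope with magnitude f = μN = 0.31 × 155.172 = 48.103 N.
Net force along the incline is 104.671 − 48.103 = 56.568 N, so a = 56.568 / 19.1 = 2.9617 m/s².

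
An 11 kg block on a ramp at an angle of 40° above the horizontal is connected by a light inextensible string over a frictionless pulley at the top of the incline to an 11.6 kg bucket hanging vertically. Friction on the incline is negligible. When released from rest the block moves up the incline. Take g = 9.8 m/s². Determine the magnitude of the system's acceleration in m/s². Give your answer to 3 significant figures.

1.96 m/s²

For the block on the incline: the weight component along the slope is m₁g sin 40° = 11 × 9.8 × 0.6428 = 69.294 N and the normal force is N = m₁g cos 40° = 82.580 N.
Newton's second law for the block (up-slope positive): T − 69.294 = 11 a. For the hanging bucket (downward positive): 11.6 × 9.8 − T = 11.6 a.
Adding the two equations eliminates T: 44.386 = 22.6 a, so a = 1.9640 m/s².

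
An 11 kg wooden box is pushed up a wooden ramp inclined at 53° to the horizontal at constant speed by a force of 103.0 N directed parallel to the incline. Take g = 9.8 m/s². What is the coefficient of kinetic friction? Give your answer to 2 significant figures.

At constant speed ΣF = 0 along the incline. The applied 103.0 N acts up the slope; the weight component mg sin 53° = 86.093 N and kinetic friction μN both act down the slope.
So 103.0 = 86.093 + μ × 64.876, giving μ = (103.0 − 86.093) / 64.876 = 0.2606.

0.26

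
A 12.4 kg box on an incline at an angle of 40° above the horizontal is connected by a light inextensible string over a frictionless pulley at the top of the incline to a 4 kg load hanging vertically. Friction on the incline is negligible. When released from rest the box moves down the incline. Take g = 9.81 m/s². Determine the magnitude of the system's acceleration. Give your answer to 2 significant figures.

2.4 m/s²

For the box on the incline: the weight component along the slope is m₁g sin 40° = 12.4 × 9.81 × 0.6428 = 78.193 N and the normal force is N = m₁g cos 40° = 93.185 N.
Newton's second law for the box (down-slope positive): 78.193 − T = 12.4 a. For the hanging load (upward positive): T − 4 × 9.81 = 4 a.
Adding the two equations eliminates T: 38.953 = 16.4 a, so a = 2.3752 m/s².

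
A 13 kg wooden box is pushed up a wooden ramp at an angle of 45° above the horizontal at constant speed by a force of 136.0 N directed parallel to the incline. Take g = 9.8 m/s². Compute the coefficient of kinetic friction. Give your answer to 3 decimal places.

At constant speed ΣF = 0 along the incline. The applied 136.0 N acts up the slope; the weight component mg sin 45° = 90.085 N and kinetic friction μN both act down the slope.
So 136.0 = 90.085 + μ × 90.085, giving μ = (136.0 − 90.085) / 90.085 = 0.5097.

0.510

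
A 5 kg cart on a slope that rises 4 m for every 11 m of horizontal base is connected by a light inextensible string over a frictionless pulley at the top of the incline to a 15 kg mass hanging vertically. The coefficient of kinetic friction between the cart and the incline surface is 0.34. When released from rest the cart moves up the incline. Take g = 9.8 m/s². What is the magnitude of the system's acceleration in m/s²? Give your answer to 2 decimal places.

5.73 m/s²

For the cart on the incline: the weight component along the slope is m₁g sin 19.98° = 5 × 9.8 × 0.3417 = 16.743 N and the normal force is N = m₁g cos 19.98° = 46.050 N.
Kinetic friction opposes the cart's motion up the incline: f = μN = 0.34 × 46.050 = 15.657 N acting down the slope.
Newton's second law for the cart (up-slope positive): T − 16.743 − 15.657 = 5 a. For the hanging mass (downward positive): 15 × 9.8 − T = 15 a.
Adding the two equations eliminates T: 114.600 = 20 a, so a = 5.7300 m/s².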